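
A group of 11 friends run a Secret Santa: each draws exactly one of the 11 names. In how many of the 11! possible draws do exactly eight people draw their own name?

Choose which 8 of the 11 are fixed: C(11,8) = 165.
The other 3 form a derangement: !3 = 2.
Total: 165 × 2 = 330.

330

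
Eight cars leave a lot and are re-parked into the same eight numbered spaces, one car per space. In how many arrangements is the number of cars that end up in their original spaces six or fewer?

40319

Sum C(8,i)·!(8-i) for i = 0..6:
  i=0: C(8,0)·!8 = 1·14833 = 14833
  i=1: C(8,1)·!7 = 8·1854 = 14832
  i=2: C(8,2)·!6 = 28·265 = 7420
  i=3: C(8,3)·!5 = 56·44 = 2464
  i=4: C(8,4)·!4 = 70·9 = 630
  i=5: C(8,5)·!3 = 56·2 = 112
  i=6: C(8,6)·!2 = 28·1 = 28
Total = 40319.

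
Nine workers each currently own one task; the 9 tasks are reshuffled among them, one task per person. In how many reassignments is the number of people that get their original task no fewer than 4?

Sum C(9,i)·!(9-i) for i = 4..9:
  i=4: C(9,4)·!5 = 126·44 = 5544
  i=5: C(9,5)·!4 = 126·9 = 1134
  i=6: C(9,6)·!3 = 84·2 = 168
  i=7: C(9,7)·!2 = 36·1 = 36
  i=8: C(9,8)·!1 = 9·0 = 0
  i=9: C(9,9)·!0 = 1·1 = 1
Total = 6883.

6883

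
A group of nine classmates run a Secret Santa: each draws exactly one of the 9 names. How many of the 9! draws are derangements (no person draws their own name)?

Use !n = n·!(n-1) + (-1)^n.
!9 = 9·14833 - 1 = 133496

133496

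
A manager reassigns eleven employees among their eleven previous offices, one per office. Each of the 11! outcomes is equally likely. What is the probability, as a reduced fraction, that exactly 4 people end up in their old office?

103/6720

Favorable outcomes: C(11,4)·!7 = 330·1854 = 611820.
Total outcomes: 11! = 39916800.
Probability = 611820/39916800 = 103/6720.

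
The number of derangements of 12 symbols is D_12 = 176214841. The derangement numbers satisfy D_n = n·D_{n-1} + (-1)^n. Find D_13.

2290792932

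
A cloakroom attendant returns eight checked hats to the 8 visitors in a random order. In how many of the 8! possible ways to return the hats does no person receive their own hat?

The number of derangements of 8 is !8 = Σ_{k=0}^{8} (-1)^k·8!/k!
= 8! - 8!/1! + 8!/2! - 8!/3! + 8!/4! - 8!/5! + 8!/6! - 8!/7! + 8!/8!
= 40320 - 40320 + 20160 - 6720 + 1680 - 336 + 56 - 8 + 1
= 14833

14833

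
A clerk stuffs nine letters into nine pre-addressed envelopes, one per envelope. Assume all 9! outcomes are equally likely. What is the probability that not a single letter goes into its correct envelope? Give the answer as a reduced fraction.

Favorable outcomes: !9 = 133496.
Total outcomes: 9! = 362880.
Probability = 133496/362880 = 16687/45360.

16687/45360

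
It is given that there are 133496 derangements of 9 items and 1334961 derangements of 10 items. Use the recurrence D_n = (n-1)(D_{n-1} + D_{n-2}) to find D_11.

D_11 = (11-1)·(D_10 + D_9) = 10·(1334961 + 133496) = 10·1468457 = 14684570.

14684570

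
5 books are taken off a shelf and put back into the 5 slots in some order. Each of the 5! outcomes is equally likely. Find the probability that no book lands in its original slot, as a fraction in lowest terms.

11/30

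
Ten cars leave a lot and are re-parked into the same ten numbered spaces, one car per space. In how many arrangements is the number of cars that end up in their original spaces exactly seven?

240

Pick the 7 fixed positions: C(10,7) = 120 ways.
The remaining 3 must be deranged: !3 = 2.
Total: 120 × 2 = 240.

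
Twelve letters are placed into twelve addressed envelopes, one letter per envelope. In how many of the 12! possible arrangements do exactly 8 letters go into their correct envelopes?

4455

Choose which 8 of the 12 are fixed: C(12,8) = 495.
The remaining 4 must be deranged: !4 = 9.
Total: 495 × 9 = 4455.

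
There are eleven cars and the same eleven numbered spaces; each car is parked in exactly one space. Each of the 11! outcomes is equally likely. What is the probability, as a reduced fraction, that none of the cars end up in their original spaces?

1468457/3991680

Favorable outcomes: !11 = 14684570.
Total outcomes: 11! = 39916800.
Probability = 14684570/39916800 = 1468457/3991680.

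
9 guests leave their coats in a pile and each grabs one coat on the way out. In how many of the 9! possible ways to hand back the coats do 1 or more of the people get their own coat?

229384

# with exactly i fixed is C(9,i)·!(9-i); sum over i=1..9:
  i=1: C(9,1)·!8 = 9·14833 = 133497
  i=2: C(9,2)·!7 = 36·1854 = 66744
  i=3: C(9,3)·!6 = 84·265 = 22260
  i=4: C(9,4)·!5 = 126·44 = 5544
  i=5: C(9,5)·!4 = 126·9 = 1134
  i=6: C(9,6)·!3 = 84·2 = 168
  i=7: C(9,7)·!2 = 36·1 = 36
  i=8: C(9,8)·!1 = 9·0 = 0
  i=9: C(9,9)·!0 = 1·1 = 1
Total = 229384.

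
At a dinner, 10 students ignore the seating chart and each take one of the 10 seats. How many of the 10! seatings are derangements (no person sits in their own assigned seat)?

!10 is the nearest integer to 10!/e.
10! = 3628800, and 3628800/e ≈ 1334960.92, so !10 = 1334961.

1334961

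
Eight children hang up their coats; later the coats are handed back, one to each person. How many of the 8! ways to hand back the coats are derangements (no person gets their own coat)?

14833

The number of derangements of 8 is !8 = Σ_{k=0}^{8} (-1)^k·8!/k!
= 8! - 8!/1! + 8!/2! - 8!/3! + 8!/4! - 8!/5! + 8!/6! - 8!/7! + 8!/8!
= 40320 - 40320 + 20160 - 6720 + 1680 - 336 + 56 - 8 + 1
= 14833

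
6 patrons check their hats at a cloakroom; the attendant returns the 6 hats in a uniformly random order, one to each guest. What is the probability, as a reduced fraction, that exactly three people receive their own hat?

1/18

Favorable outcomes: C(6,3)·!3 = 20·2 = 40.
Total outcomes: 6! = 720.
Probability = 40/720 = 1/18.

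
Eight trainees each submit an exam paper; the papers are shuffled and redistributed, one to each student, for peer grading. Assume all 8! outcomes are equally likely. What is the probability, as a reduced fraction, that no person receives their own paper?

Favorable outcomes: !8 = 14833.
Total outcomes: 8! = 40320.
Probability = 14833/40320 = 2119/5760.

2119/5760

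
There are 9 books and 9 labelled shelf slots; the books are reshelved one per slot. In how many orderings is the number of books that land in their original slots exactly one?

Pick the single fixed position: C(9,1) = 9 ways.
The remaining 8 must be deranged: !8 = 14833.
Total: 9 × 14833 = 133497.

133497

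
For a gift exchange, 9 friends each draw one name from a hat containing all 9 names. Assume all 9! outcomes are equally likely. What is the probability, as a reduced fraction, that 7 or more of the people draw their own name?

37/362880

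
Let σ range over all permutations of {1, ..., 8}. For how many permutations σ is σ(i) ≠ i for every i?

By inclusion-exclusion, !8 = Σ (-1)^k · 8!/k! for k=0..8
= 8! - 8!/1! + 8!/2! - 8!/3! + 8!/4! - 8!/5! + 8!/6! - 8!/7! + 8!/8!
= 40320 - 40320 + 20160 - 6720 + 1680 - 336 + 56 - 8 + 1
= 14833

14833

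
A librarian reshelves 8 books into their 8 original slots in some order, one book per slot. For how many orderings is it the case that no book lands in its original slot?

14833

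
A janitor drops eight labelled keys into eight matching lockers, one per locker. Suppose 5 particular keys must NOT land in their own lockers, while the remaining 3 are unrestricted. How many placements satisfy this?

21234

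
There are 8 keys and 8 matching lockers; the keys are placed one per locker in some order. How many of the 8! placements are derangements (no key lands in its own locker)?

!8 = 8! · Σ_{k=0}^{8} (-1)^k/k!
= 8! - 8!/1! + 8!/2! - 8!/3! + 8!/4! - 8!/5! + 8!/6! - 8!/7! + 8!/8!
= 40320 - 40320 + 20160 - 6720 + 1680 - 336 + 56 - 8 + 1
= 14833

14833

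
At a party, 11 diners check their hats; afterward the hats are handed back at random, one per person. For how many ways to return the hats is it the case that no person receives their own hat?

Recurrence: !11 = 10·(!10 + !9).
!11 = 10·(1334961 + 133496) = 10·1468457 = 14684570

14684570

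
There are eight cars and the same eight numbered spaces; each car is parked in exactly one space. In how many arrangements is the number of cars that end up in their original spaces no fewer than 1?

Sum C(8,i)·!(8-i) for i = 1..8:
  i=1: C(8,1)·!7 = 8·1854 = 14832
  i=2: C(8,2)·!6 = 28·265 = 7420
  i=3: C(8,3)·!5 = 56·44 = 2464
  i=4: C(8,4)·!4 = 70·9 = 630
  i=5: C(8,5)·!3 = 56·2 = 112
  i=6: C(8,6)·!2 = 28·1 = 28
  i=7: C(8,7)·!1 = 8·0 = 0
  i=8: C(8,8)·!0 = 1·1 = 1
Total = 25487.

25487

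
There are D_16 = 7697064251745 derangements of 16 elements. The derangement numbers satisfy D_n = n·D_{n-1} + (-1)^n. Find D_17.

130850092279664

D_17 = 17·7697064251745 - 1 = 130850092279664.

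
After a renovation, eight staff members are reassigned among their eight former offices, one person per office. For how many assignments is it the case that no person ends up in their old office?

14833

!8 is the nearest integer to 8!/e.
8! = 40320, and 40320/e ≈ 14832.90, so !8 = 14833.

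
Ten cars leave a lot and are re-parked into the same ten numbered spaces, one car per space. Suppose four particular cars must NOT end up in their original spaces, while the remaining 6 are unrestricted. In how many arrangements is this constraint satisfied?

Inclusion-exclusion on the 4 forbidden self-matches:
Σ_{j=0}^{4} (-1)^j C(4,j)(10-j)!
= C(4,0)·10! - C(4,1)·9! + C(4,2)·8! - C(4,3)·7! + C(4,4)·6!
= 3628800 - 1451520 + 241920 - 20160 + 720
= 2399760

2399760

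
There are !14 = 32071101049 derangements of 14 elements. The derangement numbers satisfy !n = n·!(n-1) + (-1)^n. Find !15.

!15 = 15·32071101049 - 1 = 481066515734.

481066515734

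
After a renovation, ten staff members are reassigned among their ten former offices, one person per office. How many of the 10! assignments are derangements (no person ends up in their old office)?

1334961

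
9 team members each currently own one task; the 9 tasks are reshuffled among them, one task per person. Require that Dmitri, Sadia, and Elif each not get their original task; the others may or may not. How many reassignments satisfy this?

Inclusion-exclusion on the 3 forbidden self-matches:
Σ_{j=0}^{3} (-1)^j C(3,j)(9-j)!
= C(3,0)·9! - C(3,1)·8! + C(3,2)·7! - C(3,3)·6!
= 362880 - 120960 + 15120 - 720
= 256320

256320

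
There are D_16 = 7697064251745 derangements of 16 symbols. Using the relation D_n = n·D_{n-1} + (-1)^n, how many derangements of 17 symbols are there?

130850092279664

D_17 = 17·7697064251745 - 1 = 130850092279664.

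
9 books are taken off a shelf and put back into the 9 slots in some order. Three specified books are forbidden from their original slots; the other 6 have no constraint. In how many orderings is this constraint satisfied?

Inclusion-exclusion on the 3 forbidden self-matches:
Σ_{j=0}^{3} (-1)^j C(3,j)(9-j)!
= C(3,0)·9! - C(3,1)·8! + C(3,2)·7! - C(3,3)·6!
= 362880 - 120960 + 15120 - 720
= 256320

256320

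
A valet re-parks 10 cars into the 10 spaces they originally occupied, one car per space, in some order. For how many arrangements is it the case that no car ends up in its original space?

1334961

Use !n = (n-1)(!(n-1) + !(n-2)).
!10 = 9·(133496 + 14833) = 9·148329 = 1334961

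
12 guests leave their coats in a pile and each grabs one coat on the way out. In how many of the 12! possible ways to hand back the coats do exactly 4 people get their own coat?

Choose which 4 of the 12 are fixed: C(12,4) = 495.
The remaining 8 must be deranged: !8 = 14833.
Total: 495 × 14833 = 7342335.

7342335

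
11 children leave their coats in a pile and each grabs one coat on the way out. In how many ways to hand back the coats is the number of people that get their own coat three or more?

3205379

Sum C(11,i)·!(11-i) for i = 3..11:
  i=3: C(11,3)·!8 = 165·14833 = 2447445
  i=4: C(11,4)·!7 = 330·1854 = 611820
  i=5: C(11,5)·!6 = 462·265 = 122430
  i=6: C(11,6)·!5 = 462·44 = 20328
  i=7: C(11,7)·!4 = 330·9 = 2970
  i=8: C(11,8)·!3 = 165·2 = 330
  i=9: C(11,9)·!2 = 55·1 = 55
  i=10: C(11,10)·!1 = 11·0 = 0
  i=11: C(11,11)·!0 = 1·1 = 1
Total = 3205379.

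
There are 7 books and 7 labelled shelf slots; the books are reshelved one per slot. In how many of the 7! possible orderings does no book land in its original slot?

Recurrence: !7 = 7·!6 + (-1)^7.
!7 = 7·265 - 1 = 1854

1854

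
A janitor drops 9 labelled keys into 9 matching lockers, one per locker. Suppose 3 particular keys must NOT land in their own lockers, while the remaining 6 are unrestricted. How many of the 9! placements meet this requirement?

Let A_j be the event that the j-th constrained one is fixed. By inclusion-exclusion over the 3 events:
Σ_{j=0}^{3} (-1)^j C(3,j)(9-j)!
= C(3,0)·9! - C(3,1)·8! + C(3,2)·7! - C(3,3)·6!
= 362880 - 120960 + 15120 - 720
= 256320

256320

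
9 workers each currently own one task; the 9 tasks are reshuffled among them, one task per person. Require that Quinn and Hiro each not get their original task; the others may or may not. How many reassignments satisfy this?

287280

Let A_j be the event that the j-th constrained one is fixed. By inclusion-exclusion over the 2 events:
Σ_{j=0}^{2} (-1)^j C(2,j)(9-j)!
= C(2,0)·9! - C(2,1)·8! + C(2,2)·7!
= 362880 - 80640 + 5040
= 287280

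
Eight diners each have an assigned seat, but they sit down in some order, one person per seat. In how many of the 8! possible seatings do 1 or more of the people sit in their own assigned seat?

25487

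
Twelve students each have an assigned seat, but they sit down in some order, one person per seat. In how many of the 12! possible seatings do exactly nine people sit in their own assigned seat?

440

Choose which 9 of the 12 are fixed: C(12,9) = 220.
The remaining 3 must be deranged: !3 = 2.
Total: 220 × 2 = 440.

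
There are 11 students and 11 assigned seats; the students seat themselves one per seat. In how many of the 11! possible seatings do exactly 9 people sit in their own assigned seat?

55

Pick the 9 fixed positions: C(11,9) = 55 ways.
The remaining 2 must be deranged: !2 = 1.
Total: 55 × 1 = 55.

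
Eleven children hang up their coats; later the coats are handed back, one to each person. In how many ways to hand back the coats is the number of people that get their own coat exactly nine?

Pick the 9 fixed positions: C(11,9) = 55 ways.
The other 2 form a derangement: !2 = 1.
Total: 55 × 1 = 55.

55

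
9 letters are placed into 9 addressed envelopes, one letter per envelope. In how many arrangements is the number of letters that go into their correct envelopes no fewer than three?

29143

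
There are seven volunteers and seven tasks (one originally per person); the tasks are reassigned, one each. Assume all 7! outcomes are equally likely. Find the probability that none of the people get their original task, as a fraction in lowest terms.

Favorable outcomes: !7 = 1854.
Total outcomes: 7! = 5040.
Probability = 1854/5040 = 103/280.

103/280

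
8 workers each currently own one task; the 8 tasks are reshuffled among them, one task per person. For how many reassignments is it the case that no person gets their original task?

14833

Recurrence: !8 = 7·(!7 + !6).
!8 = 7·(1854 + 265) = 7·2119 = 14833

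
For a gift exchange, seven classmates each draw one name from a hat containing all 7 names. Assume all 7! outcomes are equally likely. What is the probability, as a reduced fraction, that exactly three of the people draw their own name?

1/16

Favorable outcomes: C(7,3)·!4 = 35·9 = 315.
Total outcomes: 7! = 5040.
Probability = 315/5040 = 1/16.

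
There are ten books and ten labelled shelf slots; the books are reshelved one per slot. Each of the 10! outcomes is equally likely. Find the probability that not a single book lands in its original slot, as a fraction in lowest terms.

16481/44800

Favorable outcomes: !10 = 1334961.
Total outcomes: 10! = 3628800.
Probability = 1334961/3628800 = 16481/44800.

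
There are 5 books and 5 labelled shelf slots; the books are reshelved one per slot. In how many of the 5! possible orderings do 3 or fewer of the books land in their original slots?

119

# with exactly i fixed is C(5,i)·!(5-i); sum over i=0..3:
  i=0: C(5,0)·!5 = 1·44 = 44
  i=1: C(5,1)·!4 = 5·9 = 45
  i=2: C(5,2)·!3 = 10·2 = 20
  i=3: C(5,3)·!2 = 10·1 = 10
Total = 119.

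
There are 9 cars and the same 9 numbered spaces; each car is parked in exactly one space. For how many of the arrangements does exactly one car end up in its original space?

Choose which one of the 9 is fixed: C(9,1) = 9.
The remaining 8 must be deranged: !8 = 14833.
Total: 9 × 14833 = 133497.

133497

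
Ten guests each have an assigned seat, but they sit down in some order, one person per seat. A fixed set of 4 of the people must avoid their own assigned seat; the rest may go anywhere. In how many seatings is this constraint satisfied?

Let A_j be the event that the j-th constrained one is fixed. By inclusion-exclusion over the 4 events:
Σ_{j=0}^{4} (-1)^j C(4,j)(10-j)!
= C(4,0)·10! - C(4,1)·9! + C(4,2)·8! - C(4,3)·7! + C(4,4)·6!
= 3628800 - 1451520 + 241920 - 20160 + 720
= 2399760

2399760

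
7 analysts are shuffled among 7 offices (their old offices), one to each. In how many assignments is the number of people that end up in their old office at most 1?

3709

# with exactly i fixed is C(7,i)·!(7-i); sum over i=0..1:
  i=0: C(7,0)·!7 = 1·1854 = 1854
  i=1: C(7,1)·!6 = 7·265 = 1855
Total = 3709.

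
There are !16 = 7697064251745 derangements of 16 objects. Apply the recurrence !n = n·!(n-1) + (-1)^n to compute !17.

130850092279664

!17 = 17·7697064251745 - 1 = 130850092279664.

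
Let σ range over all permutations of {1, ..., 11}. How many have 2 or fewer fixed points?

# with exactly i fixed is C(11,i)·!(11-i); sum over i=0..2:
  i=0: C(11,0)·!11 = 1·14684570 = 14684570
  i=1: C(11,1)·!10 = 11·1334961 = 14684571
  i=2: C(11,2)·!9 = 55·133496 = 7342280
Total = 36711421.

36711421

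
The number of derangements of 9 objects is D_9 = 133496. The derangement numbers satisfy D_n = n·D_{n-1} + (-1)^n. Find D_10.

D_10 = 10·133496 + 1 = 1334961.

1334961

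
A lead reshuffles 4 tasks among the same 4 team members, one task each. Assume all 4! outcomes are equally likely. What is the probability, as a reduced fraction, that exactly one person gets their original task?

Favorable outcomes: C(4,1)·!3 = 4·2 = 8.
Total outcomes: 4! = 24.
Probability = 8/24 = 1/3.

1/3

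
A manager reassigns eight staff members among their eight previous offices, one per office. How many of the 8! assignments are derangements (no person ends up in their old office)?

Use !n = n·!(n-1) + (-1)^n.
!8 = 8·1854 + 1 = 14833

14833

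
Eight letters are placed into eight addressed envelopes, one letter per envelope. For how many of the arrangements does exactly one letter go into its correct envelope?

14832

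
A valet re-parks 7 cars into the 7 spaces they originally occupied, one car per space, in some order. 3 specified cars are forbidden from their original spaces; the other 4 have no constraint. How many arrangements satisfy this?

3216

Inclusion-exclusion on the 3 forbidden self-matches:
Σ_{j=0}^{3} (-1)^j C(3,j)(7-j)!
= C(3,0)·7! - C(3,1)·6! + C(3,2)·5! - C(3,3)·4!
= 5040 - 2160 + 360 - 24
= 3216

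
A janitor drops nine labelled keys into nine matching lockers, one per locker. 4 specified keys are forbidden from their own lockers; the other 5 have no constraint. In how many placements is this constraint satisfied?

Inclusion-exclusion on the 4 forbidden self-matches:
Σ_{j=0}^{4} (-1)^j C(4,j)(9-j)!
= C(4,0)·9! - C(4,1)·8! + C(4,2)·7! - C(4,3)·6! + C(4,4)·5!
= 362880 - 161280 + 30240 - 2880 + 120
= 229080

229080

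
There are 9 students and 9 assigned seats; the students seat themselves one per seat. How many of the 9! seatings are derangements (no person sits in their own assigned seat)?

133496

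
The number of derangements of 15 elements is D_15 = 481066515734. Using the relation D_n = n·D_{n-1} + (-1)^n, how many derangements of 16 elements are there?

D_16 = 16·481066515734 + 1 = 7697064251745.

7697064251745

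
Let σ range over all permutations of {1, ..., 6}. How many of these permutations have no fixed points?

265

The subfactorial !6 = [6!/e] (nearest integer).
6! = 720, and 720/e ≈ 264.87, so !6 = 265.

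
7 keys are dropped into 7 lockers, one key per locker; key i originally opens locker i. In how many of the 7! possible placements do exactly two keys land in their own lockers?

924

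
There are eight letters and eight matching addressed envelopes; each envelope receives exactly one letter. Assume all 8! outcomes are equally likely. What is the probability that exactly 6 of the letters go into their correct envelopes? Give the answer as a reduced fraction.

1/1440

Favorable outcomes: C(8,6)·!2 = 28·1 = 28.
Total outcomes: 8! = 40320.
Probability = 28/40320 = 1/1440.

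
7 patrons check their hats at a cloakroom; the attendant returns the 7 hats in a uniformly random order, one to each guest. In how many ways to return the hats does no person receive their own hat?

!7 is the nearest integer to 7!/e.
7! = 5040, and 5040/e ≈ 1854.11, so !7 = 1854.

1854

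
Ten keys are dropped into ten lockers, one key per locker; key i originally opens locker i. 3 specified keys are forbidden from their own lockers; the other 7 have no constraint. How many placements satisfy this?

Inclusion-exclusion on the 3 forbidden self-matches:
Σ_{j=0}^{3} (-1)^j C(3,j)(10-j)!
= C(3,0)·10! - C(3,1)·9! + C(3,2)·8! - C(3,3)·7!
= 3628800 - 1088640 + 120960 - 5040
= 2656080

2656080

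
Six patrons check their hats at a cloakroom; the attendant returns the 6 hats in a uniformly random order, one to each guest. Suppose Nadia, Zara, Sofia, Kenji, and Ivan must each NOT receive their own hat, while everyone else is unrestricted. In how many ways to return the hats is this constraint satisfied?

309

Let A_j be the event that the j-th constrained one is fixed. By inclusion-exclusion over the 5 events:
Σ_{j=0}^{5} (-1)^j C(5,j)(6-j)!
= C(5,0)·6! - C(5,1)·5! + C(5,2)·4! - C(5,3)·3! + C(5,4)·2! - C(5,5)·1!
= 720 - 600 + 240 - 60 + 10 - 1
= 309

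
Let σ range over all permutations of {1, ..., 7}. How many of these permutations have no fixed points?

1854

Recurrence: !7 = 7·!6 + (-1)^7.
!7 = 7·265 - 1 = 1854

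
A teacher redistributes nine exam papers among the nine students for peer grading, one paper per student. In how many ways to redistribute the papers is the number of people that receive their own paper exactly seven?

Choose which 7 of the 9 are fixed: C(9,7) = 36.
The remaining 2 must be deranged: !2 = 1.
Total: 36 × 1 = 36.

36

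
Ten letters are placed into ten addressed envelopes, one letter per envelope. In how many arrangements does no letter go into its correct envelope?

Recurrence: !10 = 9·(!9 + !8).
!10 = 9·(133496 + 14833) = 9·148329 = 1334961

1334961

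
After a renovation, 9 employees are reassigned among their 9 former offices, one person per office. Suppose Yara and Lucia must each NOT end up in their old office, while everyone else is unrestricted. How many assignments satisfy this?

287280

Inclusion-exclusion on the 2 forbidden self-matches:
Σ_{j=0}^{2} (-1)^j C(2,j)(9-j)!
= C(2,0)·9! - C(2,1)·8! + C(2,2)·7!
= 362880 - 80640 + 5040
= 287280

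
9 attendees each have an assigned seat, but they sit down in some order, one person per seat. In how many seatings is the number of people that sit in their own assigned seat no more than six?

362843

# with exactly i fixed is C(9,i)·!(9-i); sum over i=0..6:
  i=0: C(9,0)·!9 = 1·133496 = 133496
  i=1: C(9,1)·!8 = 9·14833 = 133497
  i=2: C(9,2)·!7 = 36·1854 = 66744
  i=3: C(9,3)·!6 = 84·265 = 22260
  i=4: C(9,4)·!5 = 126·44 = 5544
  i=5: C(9,5)·!4 = 126·9 = 1134
  i=6: C(9,6)·!3 = 84·2 = 168
Total = 362843.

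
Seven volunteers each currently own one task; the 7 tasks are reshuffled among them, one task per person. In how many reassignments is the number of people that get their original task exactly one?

1855

Choose which one of the 7 is fixed: C(7,1) = 7.
The remaining 6 must be deranged: !6 = 265.
Total: 7 × 265 = 1855.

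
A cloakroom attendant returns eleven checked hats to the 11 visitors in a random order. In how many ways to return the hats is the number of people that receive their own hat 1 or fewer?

# with exactly i fixed is C(11,i)·!(11-i); sum over i=0..1:
  i=0: C(11,0)·!11 = 1·14684570 = 14684570
  i=1: C(11,1)·!10 = 11·1334961 = 14684571
Total = 29369141.

29369141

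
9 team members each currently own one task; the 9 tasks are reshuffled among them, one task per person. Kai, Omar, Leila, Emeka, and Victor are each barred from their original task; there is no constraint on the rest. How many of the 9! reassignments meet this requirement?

205056

Let A_j be the event that the j-th constrained one is fixed. By inclusion-exclusion over the 5 events:
Σ_{j=0}^{5} (-1)^j C(5,j)(9-j)!
= C(5,0)·9! - C(5,1)·8! + C(5,2)·7! - C(5,3)·6! + C(5,4)·5! - C(5,5)·4!
= 362880 - 201600 + 50400 - 7200 + 600 - 24
= 205056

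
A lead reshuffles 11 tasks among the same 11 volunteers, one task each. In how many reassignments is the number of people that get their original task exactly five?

Choose which 5 of the 11 are fixed: C(11,5) = 462.
The remaining 6 must be deranged: !6 = 265.
Total: 462 × 265 = 122430.

122430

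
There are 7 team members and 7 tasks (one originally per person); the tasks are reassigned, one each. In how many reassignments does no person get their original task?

1854

!7 = 7! · Σ_{k=0}^{7} (-1)^k/k!
= 7! - 7!/1! + 7!/2! - 7!/3! + 7!/4! - 7!/5! + 7!/6! - 7!/7!
= 5040 - 5040 + 2520 - 840 + 210 - 42 + 7 - 1
= 1854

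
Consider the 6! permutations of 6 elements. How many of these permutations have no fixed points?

265

The subfactorial !6 = [6!/e] (nearest integer).
6! = 720, and 720/e ≈ 264.87, so !6 = 265.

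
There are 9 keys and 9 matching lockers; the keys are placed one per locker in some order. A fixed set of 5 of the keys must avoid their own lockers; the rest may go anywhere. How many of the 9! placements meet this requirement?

205056

Let A_j be the event that the j-th constrained one is fixed. By inclusion-exclusion over the 5 events:
Σ_{j=0}^{5} (-1)^j C(5,j)(9-j)!
= C(5,0)·9! - C(5,1)·8! + C(5,2)·7! - C(5,3)·6! + C(5,4)·5! - C(5,5)·4!
= 362880 - 201600 + 50400 - 7200 + 600 - 24
= 205056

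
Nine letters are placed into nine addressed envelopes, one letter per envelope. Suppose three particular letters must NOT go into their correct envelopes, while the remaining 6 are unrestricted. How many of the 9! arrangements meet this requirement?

Let A_j be the event that the j-th constrained one is fixed. By inclusion-exclusion over the 3 events:
Σ_{j=0}^{3} (-1)^j C(3,j)(9-j)!
= C(3,0)·9! - C(3,1)·8! + C(3,2)·7! - C(3,3)·6!
= 362880 - 120960 + 15120 - 720
= 256320

256320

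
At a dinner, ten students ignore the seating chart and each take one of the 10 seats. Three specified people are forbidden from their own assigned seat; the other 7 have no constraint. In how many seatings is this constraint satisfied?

Let A_j be the event that the j-th constrained one is fixed. By inclusion-exclusion over the 3 events:
Σ_{j=0}^{3} (-1)^j C(3,j)(10-j)!
= C(3,0)·10! - C(3,1)·9! + C(3,2)·8! - C(3,3)·7!
= 3628800 - 1088640 + 120960 - 5040
= 2656080

2656080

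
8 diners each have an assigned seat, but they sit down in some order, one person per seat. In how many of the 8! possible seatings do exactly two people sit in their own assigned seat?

Pick the 2 fixed positions: C(8,2) = 28 ways.
The remaining 6 must be deranged: !6 = 265.
Total: 28 × 265 = 7420.

7420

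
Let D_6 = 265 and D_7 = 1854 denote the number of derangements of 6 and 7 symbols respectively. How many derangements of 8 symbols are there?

D_8 = (8-1)·(D_7 + D_6) = 7·(1854 + 265) = 7·2119 = 14833.

14833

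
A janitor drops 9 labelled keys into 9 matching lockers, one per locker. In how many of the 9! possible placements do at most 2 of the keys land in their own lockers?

333737

Sum C(9,i)·!(9-i) for i = 0..2:
  i=0: C(9,0)·!9 = 1·133496 = 133496
  i=1: C(9,1)·!8 = 9·14833 = 133497
  i=2: C(9,2)·!7 = 36·1854 = 66744
Total = 333737.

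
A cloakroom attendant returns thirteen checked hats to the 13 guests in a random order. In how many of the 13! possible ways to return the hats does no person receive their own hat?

2290792932

Use !n = (n-1)(!(n-1) + !(n-2)).
!13 = 12·(176214841 + 14684570) = 12·190899411 = 2290792932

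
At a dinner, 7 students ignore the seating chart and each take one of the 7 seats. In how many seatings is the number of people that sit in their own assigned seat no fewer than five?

22

Sum C(7,i)·!(7-i) for i = 5..7:
  i=5: C(7,5)·!2 = 21·1 = 21
  i=6: C(7,6)·!1 = 7·0 = 0
  i=7: C(7,7)·!0 = 1·1 = 1
Total = 22.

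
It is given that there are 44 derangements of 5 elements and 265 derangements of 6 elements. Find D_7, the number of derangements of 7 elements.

D_7 = (7-1)·(D_6 + D_5) = 6·(265 + 44) = 6·309 = 1854.

1854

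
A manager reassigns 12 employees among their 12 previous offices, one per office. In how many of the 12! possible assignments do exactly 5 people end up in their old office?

Pick the 5 fixed positions: C(12,5) = 792 ways.
The other 7 form a derangement: !7 = 1854.
Total: 792 × 1854 = 1468368.

1468368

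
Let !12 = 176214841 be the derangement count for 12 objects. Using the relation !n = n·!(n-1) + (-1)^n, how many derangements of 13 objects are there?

2290792932

!13 = 13·176214841 - 1 = 2290792932.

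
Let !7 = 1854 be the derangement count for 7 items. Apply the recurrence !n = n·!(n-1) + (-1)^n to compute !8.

!8 = 8·1854 + 1 = 14833.

14833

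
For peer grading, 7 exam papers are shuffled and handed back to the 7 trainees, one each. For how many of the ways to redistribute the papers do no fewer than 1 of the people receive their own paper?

Sum C(7,i)·!(7-i) for i = 1..7:
  i=1: C(7,1)·!6 = 7·265 = 1855
  i=2: C(7,2)·!5 = 21·44 = 924
  i=3: C(7,3)·!4 = 35·9 = 315
  i=4: C(7,4)·!3 = 35·2 = 70
  i=5: C(7,5)·!2 = 21·1 = 21
  i=6: C(7,6)·!1 = 7·0 = 0
  i=7: C(7,7)·!0 = 1·1 = 1
Total = 3186.

3186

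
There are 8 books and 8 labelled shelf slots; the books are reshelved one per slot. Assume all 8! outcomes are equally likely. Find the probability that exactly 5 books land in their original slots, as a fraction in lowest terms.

Favorable outcomes: C(8,5)·!3 = 56·2 = 112.
Total outcomes: 8! = 40320.
Probability = 112/40320 = 1/360.

1/360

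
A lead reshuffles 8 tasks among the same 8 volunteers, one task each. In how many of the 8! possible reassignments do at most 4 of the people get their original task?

40179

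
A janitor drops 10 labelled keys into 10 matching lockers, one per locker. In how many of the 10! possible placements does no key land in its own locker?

1334961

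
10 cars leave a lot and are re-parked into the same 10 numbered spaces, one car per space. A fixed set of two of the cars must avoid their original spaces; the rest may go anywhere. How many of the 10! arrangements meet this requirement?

2943360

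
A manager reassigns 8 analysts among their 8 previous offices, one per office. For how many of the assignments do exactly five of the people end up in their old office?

Pick the 5 fixed positions: C(8,5) = 56 ways.
The other 3 form a derangement: !3 = 2.
Total: 56 × 2 = 112.

112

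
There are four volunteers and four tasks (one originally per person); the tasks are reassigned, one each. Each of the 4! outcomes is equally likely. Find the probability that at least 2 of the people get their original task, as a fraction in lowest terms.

Favorable outcomes: Σ_{i≥2} C(4,i)·!(4-i) = 6·1 + 4·0 + 1·1 = 7.
Total outcomes: 4! = 24.
Probability = 7/24 = 7/24.

7/24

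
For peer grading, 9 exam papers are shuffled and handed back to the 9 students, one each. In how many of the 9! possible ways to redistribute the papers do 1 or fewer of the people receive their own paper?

266993

Sum C(9,i)·!(9-i) for i = 0..1:
  i=0: C(9,0)·!9 = 1·133496 = 133496
  i=1: C(9,1)·!8 = 9·14833 = 133497
Total = 266993.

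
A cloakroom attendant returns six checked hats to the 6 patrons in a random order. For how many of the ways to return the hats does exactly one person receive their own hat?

Pick the single fixed position: C(6,1) = 6 ways.
The other 5 form a derangement: !5 = 44.
Total: 6 × 44 = 264.

264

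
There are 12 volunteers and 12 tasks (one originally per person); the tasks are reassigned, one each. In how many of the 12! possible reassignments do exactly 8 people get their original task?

Pick the 8 fixed positions: C(12,8) = 495 ways.
The other 4 form a derangement: !4 = 9.
Total: 495 × 9 = 4455.

4455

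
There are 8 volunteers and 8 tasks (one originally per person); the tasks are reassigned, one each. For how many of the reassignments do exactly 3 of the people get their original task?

Choose which 3 of the 8 are fixed: C(8,3) = 56.
The other 5 form a derangement: !5 = 44.
Total: 56 × 44 = 2464.

2464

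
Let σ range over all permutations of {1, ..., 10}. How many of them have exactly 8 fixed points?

45

Choose which 8 of the 10 are fixed: C(10,8) = 45.
The remaining 2 must be deranged: !2 = 1.
Total: 45 × 1 = 45.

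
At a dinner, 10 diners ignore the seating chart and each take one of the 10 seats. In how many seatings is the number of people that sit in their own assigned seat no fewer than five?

Sum C(10,i)·!(10-i) for i = 5..10:
  i=5: C(10,5)·!5 = 252·44 = 11088
  i=6: C(10,6)·!4 = 210·9 = 1890
  i=7: C(10,7)·!3 = 120·2 = 240
  i=8: C(10,8)·!2 = 45·1 = 45
  i=9: C(10,9)·!1 = 10·0 = 0
  i=10: C(10,10)·!0 = 1·1 = 1
Total = 13264.

13264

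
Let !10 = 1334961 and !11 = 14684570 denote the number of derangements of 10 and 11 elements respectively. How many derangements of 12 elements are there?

176214841

!12 = (12-1)·(!11 + !10) = 11·(14684570 + 1334961) = 11·16019531 = 176214841.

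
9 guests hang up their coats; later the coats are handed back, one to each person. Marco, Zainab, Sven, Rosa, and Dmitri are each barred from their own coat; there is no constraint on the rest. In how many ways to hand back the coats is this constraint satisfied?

205056

Inclusion-exclusion on the 5 forbidden self-matches:
Σ_{j=0}^{5} (-1)^j C(5,j)(9-j)!
= C(5,0)·9! - C(5,1)·8! + C(5,2)·7! - C(5,3)·6! + C(5,4)·5! - C(5,5)·4!
= 362880 - 201600 + 50400 - 7200 + 600 - 24
= 205056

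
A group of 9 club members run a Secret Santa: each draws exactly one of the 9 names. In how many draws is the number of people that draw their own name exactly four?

Pick the 4 fixed positions: C(9,4) = 126 ways.
The remaining 5 must be deranged: !5 = 44.
Total: 126 × 44 = 5544.

5544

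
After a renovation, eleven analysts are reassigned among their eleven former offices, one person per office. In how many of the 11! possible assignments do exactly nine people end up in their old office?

Choose which 9 of the 11 are fixed: C(11,9) = 55.
The other 2 form a derangement: !2 = 1.
Total: 55 × 1 = 55.

55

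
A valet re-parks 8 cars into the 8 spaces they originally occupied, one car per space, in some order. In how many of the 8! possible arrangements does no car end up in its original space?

14833

The subfactorial !8 = [8!/e] (nearest integer).
8! = 40320, and 40320/e ≈ 14832.90, so !8 = 14833.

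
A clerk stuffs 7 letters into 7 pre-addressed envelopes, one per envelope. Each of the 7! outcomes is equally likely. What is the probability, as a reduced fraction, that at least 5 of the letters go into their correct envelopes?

11/2520

Favorable outcomes: Σ_{i≥5} C(7,i)·!(7-i) = 21·1 + 7·0 + 1·1 = 22.
Total outcomes: 7! = 5040.
Probability = 22/5040 = 11/2520.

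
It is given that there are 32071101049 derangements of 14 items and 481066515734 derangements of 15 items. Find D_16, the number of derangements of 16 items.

7697064251745

D_16 = (16-1)·(D_15 + D_14) = 15·(481066515734 + 32071101049) = 15·513137616783 = 7697064251745.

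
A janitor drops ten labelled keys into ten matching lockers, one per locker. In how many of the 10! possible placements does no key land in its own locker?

The subfactorial !10 = [10!/e] (nearest integer).
10! = 3628800, and 3628800/e ≈ 1334960.92, so !10 = 1334961.

1334961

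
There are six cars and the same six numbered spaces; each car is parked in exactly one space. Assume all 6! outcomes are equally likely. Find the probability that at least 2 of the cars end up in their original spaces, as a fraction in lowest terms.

191/720

Favorable outcomes: Σ_{i≥2} C(6,i)·!(6-i) = 15·9 + 20·2 + 15·1 + 6·0 + 1·1 = 191.
Total outcomes: 6! = 720.
Probability = 191/720 = 191/720.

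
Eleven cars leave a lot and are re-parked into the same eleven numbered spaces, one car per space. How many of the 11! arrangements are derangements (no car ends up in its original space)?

14684570

The number of derangements of 11 is !11 = Σ_{k=0}^{11} (-1)^k·11!/k!
= 11! - 11!/1! + 11!/2! - 11!/3! + 11!/4! - 11!/5! + 11!/6! - 11!/7! + 11!/8! - 11!/9! + 11!/10! - 11!/11!
= 39916800 - 39916800 + 19958400 - 6652800 + 1663200 - 332640 + 55440 - 7920 + 990 - 110 + 11 - 1
= 14684570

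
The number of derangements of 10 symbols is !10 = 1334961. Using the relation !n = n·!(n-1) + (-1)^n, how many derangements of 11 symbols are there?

14684570

!11 = 11·1334961 - 1 = 14684570.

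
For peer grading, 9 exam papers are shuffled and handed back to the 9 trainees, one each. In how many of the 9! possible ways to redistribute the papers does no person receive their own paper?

133496

The number of derangements of 9 is !9 = Σ_{k=0}^{9} (-1)^k·9!/k!
= 9! - 9!/1! + 9!/2! - 9!/3! + 9!/4! - 9!/5! + 9!/6! - 9!/7! + 9!/8! - 9!/9!
= 362880 - 362880 + 181440 - 60480 + 15120 - 3024 + 504 - 72 + 9 - 1
= 133496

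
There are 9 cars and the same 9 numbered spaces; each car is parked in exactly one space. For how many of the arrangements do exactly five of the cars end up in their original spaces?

1134

Choose which 5 of the 9 are fixed: C(9,5) = 126.
The other 4 form a derangement: !4 = 9.
Total: 126 × 9 = 1134.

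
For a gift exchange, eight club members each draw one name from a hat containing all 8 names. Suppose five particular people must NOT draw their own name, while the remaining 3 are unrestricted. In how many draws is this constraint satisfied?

Let A_j be the event that the j-th constrained one is fixed. By inclusion-exclusion over the 5 events:
Σ_{j=0}^{5} (-1)^j C(5,j)(8-j)!
= C(5,0)·8! - C(5,1)·7! + C(5,2)·6! - C(5,3)·5! + C(5,4)·4! - C(5,5)·3!
= 40320 - 25200 + 7200 - 1200 + 120 - 6
= 21234

21234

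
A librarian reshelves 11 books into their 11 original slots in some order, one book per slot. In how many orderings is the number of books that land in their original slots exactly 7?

2970

Pick the 7 fixed positions: C(11,7) = 330 ways.
The remaining 4 must be deranged: !4 = 9.
Total: 330 × 9 = 2970.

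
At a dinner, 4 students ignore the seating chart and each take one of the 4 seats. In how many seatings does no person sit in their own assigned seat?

9

!4 is the nearest integer to 4!/e.
4! = 24, and 24/e ≈ 8.83, so !4 = 9.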